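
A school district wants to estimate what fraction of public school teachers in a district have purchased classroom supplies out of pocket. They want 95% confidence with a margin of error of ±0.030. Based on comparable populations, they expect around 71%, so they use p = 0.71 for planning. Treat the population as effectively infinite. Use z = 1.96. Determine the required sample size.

879

With p = 0.71, p(1−p) = 0.2059.
n = z²·p(1−p)/E² = 1.96² × 0.2059 / 0.030² = 3.8416 × 0.2059 / 0.000900 ≈ 878.87.
Rounding up gives n = 879.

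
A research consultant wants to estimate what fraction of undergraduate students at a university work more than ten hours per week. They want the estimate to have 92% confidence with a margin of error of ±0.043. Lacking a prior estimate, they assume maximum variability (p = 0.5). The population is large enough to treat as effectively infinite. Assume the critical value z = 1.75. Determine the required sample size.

With p = 0.5, p(1−p) = 0.25.
n = z²·p(1−p)/E² = 1.75² × 0.2500 / 0.043² = 3.0625 × 0.2500 / 0.001849 ≈ 414.08.
Rounding up gives n = 415.

415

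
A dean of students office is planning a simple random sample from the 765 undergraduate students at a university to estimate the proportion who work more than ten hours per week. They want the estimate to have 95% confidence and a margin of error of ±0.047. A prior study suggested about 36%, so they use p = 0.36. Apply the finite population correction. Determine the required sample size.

For 95% confidence, z = 1.960.
Unadjusted: n₀ = 1.960² × 0.36 × 0.64 / 0.047² ≈ 400.68, so n₀ = 401.
Finite population correction with N = 765: n = n₀ / (1 + (n₀−1)/N) = 401 / (1 + 400/765) = 401 / 1.5229 ≈ 263.32.
Rounding up, n = 264.

264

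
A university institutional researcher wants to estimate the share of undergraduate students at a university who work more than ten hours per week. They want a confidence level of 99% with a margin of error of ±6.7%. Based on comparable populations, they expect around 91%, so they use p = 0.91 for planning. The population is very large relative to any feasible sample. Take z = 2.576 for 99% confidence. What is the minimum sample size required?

122

With p = 0.91, p(1−p) = 0.0819.
n = z²·p(1−p)/E² = 2.576² × 0.0819 / 0.067² = 6.6358 × 0.0819 / 0.004489 ≈ 121.07.
Rounding up gives n = 122.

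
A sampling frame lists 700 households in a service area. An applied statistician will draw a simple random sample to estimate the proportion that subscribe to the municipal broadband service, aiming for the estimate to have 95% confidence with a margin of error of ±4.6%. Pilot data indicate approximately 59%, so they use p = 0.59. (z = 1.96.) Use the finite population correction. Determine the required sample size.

Unadjusted: n₀ = 1.96² × 0.59 × 0.41 / 0.046² ≈ 439.17, so n₀ = 440.
Finite population correction with N = 700: n = n₀ / (1 + (n₀−1)/N) = 440 / (1 + 439/700) = 440 / 1.6271 ≈ 270.41.
Rounding up, n = 271.

271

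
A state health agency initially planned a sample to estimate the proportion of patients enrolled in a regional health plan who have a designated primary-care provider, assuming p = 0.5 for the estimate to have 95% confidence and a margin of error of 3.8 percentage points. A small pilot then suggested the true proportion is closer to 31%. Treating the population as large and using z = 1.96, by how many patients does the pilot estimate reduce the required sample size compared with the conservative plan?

96

Conservative (p = 0.5): n = 1.96² × 0.25 / 0.038² ≈ 665.10 → 666.
Using p = 0.31: p(1−p) = 0.2139, so n = 1.96² × 0.2139 / 0.038² ≈ 569.06 → 570.
Reduction: 666 − 570 = 96.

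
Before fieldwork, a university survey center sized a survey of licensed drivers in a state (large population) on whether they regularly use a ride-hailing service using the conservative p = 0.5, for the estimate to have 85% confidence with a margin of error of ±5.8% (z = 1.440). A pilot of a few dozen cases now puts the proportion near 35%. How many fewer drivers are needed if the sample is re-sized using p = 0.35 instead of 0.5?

Conservative (p = 0.5): n = 1.440² × 0.25 / 0.058² ≈ 154.10 → 155.
Using p = 0.35: p(1−p) = 0.2275, so n = 1.440² × 0.2275 / 0.058² ≈ 140.23 → 141.
Reduction: 155 − 141 = 14.

14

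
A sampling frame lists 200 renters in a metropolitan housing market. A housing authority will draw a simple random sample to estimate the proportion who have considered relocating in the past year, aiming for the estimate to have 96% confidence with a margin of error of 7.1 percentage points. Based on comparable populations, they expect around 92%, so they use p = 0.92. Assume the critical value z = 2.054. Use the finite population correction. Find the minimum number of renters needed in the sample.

Unadjusted: n₀ = 2.054² × 0.92 × 0.08 / 0.071² ≈ 61.60, so n₀ = 62.
Finite population correction with N = 200: n = n₀ / (1 + (n₀−1)/N) = 62 / (1 + 61/200) = 62 / 1.3050 ≈ 47.51.
Rounding up, n = 48.

48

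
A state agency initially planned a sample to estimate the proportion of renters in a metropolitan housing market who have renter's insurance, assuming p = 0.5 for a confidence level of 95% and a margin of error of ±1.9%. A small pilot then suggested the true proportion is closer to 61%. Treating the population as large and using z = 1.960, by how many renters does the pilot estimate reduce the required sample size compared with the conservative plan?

129

Conservative (p = 0.5): n = 1.960² × 0.25 / 0.019² ≈ 2660.39 → 2661.
Using p = 0.61: p(1−p) = 0.2379, so n = 1.960² × 0.2379 / 0.019² ≈ 2531.63 → 2532.
Reduction: 2661 − 2532 = 129.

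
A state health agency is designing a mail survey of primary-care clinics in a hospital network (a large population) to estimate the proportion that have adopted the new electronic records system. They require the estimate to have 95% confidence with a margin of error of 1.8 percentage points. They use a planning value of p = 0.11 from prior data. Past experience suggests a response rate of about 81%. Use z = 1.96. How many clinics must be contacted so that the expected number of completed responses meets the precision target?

1434

Completed interviews needed: n₀ = 1.96² × 0.0979 / 0.018² ≈ 1160.78 → 1161.
At an 81% response rate, contacts needed = 1161 / 0.81 ≈ 1433.33 → 1434.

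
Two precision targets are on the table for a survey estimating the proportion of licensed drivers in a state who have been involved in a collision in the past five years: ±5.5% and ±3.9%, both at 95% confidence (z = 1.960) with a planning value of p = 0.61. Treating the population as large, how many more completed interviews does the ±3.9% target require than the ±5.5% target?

At ±5.5%: n = 1.960² × 0.2379 / 0.055² ≈ 302.12 → 303.
At ±3.9%: n = 1.960² × 0.2379 / 0.039² ≈ 600.87 → 601.
Additional respondents: 601 − 303 = 298.

298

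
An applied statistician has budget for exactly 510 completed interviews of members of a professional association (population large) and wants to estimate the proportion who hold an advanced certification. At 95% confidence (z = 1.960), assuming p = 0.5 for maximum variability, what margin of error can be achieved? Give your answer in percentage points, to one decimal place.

4.3

SE(p̂) = √[p(1−p)/n] = √[0.2500/510] = 0.02214.
E = z × SE = 1.960 × 0.02214 = 0.04340, or 4.3 percentage points.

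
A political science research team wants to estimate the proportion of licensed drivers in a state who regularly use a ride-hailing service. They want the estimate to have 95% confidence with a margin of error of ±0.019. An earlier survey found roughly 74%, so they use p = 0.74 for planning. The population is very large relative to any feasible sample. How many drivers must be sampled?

For 95% confidence, z = 1.960.
With p = 0.74, p(1−p) = 0.1924.
n = z²·p(1−p)/E² = 1.960² × 0.1924 / 0.019² = 3.8416 × 0.1924 / 0.000361 ≈ 2047.43.
Rounding up gives n = 2048.

2048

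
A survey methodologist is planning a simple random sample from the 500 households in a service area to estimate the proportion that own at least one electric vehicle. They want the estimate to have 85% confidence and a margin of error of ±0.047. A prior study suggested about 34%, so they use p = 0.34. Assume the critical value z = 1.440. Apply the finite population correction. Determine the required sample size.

Unadjusted: n₀ = 1.440² × 0.34 × 0.66 / 0.047² ≈ 210.65, so n₀ = 211.
Finite population correction with N = 500: n = n₀ / (1 + (n₀−1)/N) = 211 / (1 + 210/500) = 211 / 1.4200 ≈ 148.59.
Rounding up, n = 149.

149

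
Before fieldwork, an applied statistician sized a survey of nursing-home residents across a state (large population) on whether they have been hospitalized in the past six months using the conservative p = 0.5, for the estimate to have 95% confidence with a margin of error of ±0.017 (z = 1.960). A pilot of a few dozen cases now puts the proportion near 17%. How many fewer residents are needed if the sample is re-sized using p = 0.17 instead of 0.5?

1448

Conservative (p = 0.5): n = 1.960² × 0.25 / 0.017² ≈ 3323.18 → 3324.
Using p = 0.17: p(1−p) = 0.1411, so n = 1.960² × 0.1411 / 0.017² ≈ 1875.60 → 1876.
Reduction: 3324 − 1876 = 1448.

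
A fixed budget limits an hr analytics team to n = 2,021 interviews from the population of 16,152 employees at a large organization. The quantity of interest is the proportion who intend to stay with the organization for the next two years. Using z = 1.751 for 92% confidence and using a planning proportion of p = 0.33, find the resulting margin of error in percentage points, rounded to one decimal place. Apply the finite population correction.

1.7

Finite-population factor: (N−n)/(N−1) = (16152−2021)/(16152−1) = 0.8749.
SE(p̂) = √[p(1−p)/n · (N−n)/(N−1)] = √[0.2211/2021 × 0.8749] = 0.00978.
E = z × SE = 1.751 × 0.00978 = 0.01713 ≈ 1.7 percentage points.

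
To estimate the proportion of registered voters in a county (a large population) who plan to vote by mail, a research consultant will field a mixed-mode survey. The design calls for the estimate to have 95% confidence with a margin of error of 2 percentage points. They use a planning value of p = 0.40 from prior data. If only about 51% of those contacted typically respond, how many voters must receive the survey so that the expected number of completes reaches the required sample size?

For 95% confidence, z = 1.960.
Completed interviews needed: n₀ = 1.960² × 0.2400 / 0.020² ≈ 2304.96 → 2305.
At a 51% response rate, contacts needed = 2305 / 0.51 ≈ 4519.61 → 4520.

4520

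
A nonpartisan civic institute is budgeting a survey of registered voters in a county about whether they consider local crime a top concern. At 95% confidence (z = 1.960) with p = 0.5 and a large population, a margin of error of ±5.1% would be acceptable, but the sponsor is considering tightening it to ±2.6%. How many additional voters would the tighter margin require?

1051

At ±5.1%: n = 1.960² × 0.2500 / 0.051² ≈ 369.24 → 370.
At ±2.6%: n = 1.960² × 0.2500 / 0.026² ≈ 1420.71 → 1421.
Additional respondents: 1421 − 370 = 1051.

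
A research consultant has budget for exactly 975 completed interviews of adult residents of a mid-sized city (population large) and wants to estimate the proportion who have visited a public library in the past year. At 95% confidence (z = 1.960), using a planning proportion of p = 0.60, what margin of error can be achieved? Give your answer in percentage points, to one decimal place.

3.1

SE(p̂) = √[p(1−p)/n] = √[0.2400/975] = 0.01569.
E = z × SE = 1.960 × 0.01569 = 0.03075, or 3.1 percentage points.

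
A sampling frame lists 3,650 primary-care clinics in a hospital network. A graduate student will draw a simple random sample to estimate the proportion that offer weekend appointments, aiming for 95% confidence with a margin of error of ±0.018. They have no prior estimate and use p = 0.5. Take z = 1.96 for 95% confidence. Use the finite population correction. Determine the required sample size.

1637

Unadjusted: n₀ = 1.96² × 0.50 × 0.50 / 0.018² ≈ 2964.20, so n₀ = 2965.
Finite population correction with N = 3,650: n = n₀ / (1 + (n₀−1)/N) = 2965 / (1 + 2964/3650) = 2965 / 1.8121 ≈ 1636.26.
Rounding up, n = 1637.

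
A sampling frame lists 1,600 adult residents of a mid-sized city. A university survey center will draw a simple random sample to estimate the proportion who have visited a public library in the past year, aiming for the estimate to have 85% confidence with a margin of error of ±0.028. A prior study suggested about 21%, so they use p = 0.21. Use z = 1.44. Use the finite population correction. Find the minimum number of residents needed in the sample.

345

Unadjusted: n₀ = 1.44² × 0.21 × 0.79 / 0.028² ≈ 438.79, so n₀ = 439.
Finite population correction with N = 1,600: n = n₀ / (1 + (n₀−1)/N) = 439 / (1 + 438/1600) = 439 / 1.2737 ≈ 344.65.
Rounding up, n = 345.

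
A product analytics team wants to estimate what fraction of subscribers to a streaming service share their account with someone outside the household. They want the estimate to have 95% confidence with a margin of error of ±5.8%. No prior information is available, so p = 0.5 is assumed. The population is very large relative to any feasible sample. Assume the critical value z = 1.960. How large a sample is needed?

With p = 0.5, p(1−p) = 0.25.
n = z²·p(1−p)/E² = 1.960² × 0.2500 / 0.058² = 3.8416 × 0.2500 / 0.003364 ≈ 285.49.
Rounding up gives n = 286.

286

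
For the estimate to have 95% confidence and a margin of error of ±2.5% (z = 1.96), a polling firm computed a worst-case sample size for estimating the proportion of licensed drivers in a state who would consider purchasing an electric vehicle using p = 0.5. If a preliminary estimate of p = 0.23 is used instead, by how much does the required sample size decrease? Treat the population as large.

Conservative (p = 0.5): n = 1.96² × 0.25 / 0.025² ≈ 1536.64 → 1537.
Using p = 0.23: p(1−p) = 0.1771, so n = 1.96² × 0.1771 / 0.025² ≈ 1088.56 → 1089.
Reduction: 1537 − 1089 = 448.

448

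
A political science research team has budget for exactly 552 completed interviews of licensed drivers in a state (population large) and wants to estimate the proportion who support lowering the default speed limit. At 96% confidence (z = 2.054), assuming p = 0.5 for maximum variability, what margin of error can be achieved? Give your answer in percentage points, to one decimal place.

4.4

SE(p̂) = √[p(1−p)/n] = √[0.2500/552] = 0.02128.
E = z × SE = 2.054 × 0.02128 = 0.04371, or 4.4 percentage points.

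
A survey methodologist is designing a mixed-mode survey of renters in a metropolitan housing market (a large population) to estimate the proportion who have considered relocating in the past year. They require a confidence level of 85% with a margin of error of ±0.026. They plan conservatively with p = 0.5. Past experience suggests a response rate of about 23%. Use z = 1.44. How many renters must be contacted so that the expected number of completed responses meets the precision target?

3335

Completed interviews needed: n₀ = 1.44² × 0.2500 / 0.026² ≈ 766.86 → 767.
At a 23% response rate, contacts needed = 767 / 0.23 ≈ 3334.78 → 3335.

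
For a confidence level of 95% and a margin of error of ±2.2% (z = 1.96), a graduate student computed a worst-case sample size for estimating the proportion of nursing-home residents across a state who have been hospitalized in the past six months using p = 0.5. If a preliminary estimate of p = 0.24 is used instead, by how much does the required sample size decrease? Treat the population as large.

Conservative (p = 0.5): n = 1.96² × 0.25 / 0.022² ≈ 1984.30 → 1985.
Using p = 0.24: p(1−p) = 0.1824, so n = 1.96² × 0.1824 / 0.022² ≈ 1447.74 → 1448.
Reduction: 1985 − 1448 = 537.

537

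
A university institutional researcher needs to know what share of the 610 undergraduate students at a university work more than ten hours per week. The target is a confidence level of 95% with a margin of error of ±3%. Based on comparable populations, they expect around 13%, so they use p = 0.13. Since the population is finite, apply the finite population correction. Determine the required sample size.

For 95% confidence, z = 1.960.
Unadjusted: n₀ = 1.960² × 0.13 × 0.87 / 0.030² ≈ 482.76, so n₀ = 483.
Finite population correction with N = 610: n = n₀ / (1 + (n₀−1)/N) = 483 / (1 + 482/610) = 483 / 1.7902 ≈ 269.81.
Rounding up, n = 270.

270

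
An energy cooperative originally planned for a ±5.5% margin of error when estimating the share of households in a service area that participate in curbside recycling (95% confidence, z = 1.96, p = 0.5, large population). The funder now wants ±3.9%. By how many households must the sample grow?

314

At ±5.5%: n = 1.96² × 0.2500 / 0.055² ≈ 317.49 → 318.
At ±3.9%: n = 1.96² × 0.2500 / 0.039² ≈ 631.43 → 632.
Additional respondents: 632 − 318 = 314.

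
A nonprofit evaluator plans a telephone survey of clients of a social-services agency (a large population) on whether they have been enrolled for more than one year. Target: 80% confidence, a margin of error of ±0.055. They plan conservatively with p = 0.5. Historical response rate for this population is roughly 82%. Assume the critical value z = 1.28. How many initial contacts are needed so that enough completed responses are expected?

Completed interviews needed: n₀ = 1.28² × 0.2500 / 0.055² ≈ 135.40 → 136.
At an 82% response rate, contacts needed = 136 / 0.82 ≈ 165.85 → 166.

166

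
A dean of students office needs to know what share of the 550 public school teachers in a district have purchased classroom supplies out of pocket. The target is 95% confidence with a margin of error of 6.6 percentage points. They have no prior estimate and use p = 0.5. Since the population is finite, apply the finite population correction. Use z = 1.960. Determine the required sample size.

158

Unadjusted: n₀ = 1.960² × 0.50 × 0.50 / 0.066² ≈ 220.48, so n₀ = 221.
Finite population correction with N = 550: n = n₀ / (1 + (n₀−1)/N) = 221 / (1 + 220/550) = 221 / 1.4000 ≈ 157.86.
Rounding up, n = 158.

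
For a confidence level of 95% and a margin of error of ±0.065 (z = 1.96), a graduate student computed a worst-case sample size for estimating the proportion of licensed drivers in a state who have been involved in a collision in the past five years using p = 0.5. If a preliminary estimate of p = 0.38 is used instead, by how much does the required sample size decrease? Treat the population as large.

Conservative (p = 0.5): n = 1.96² × 0.25 / 0.065² ≈ 227.31 → 228.
Using p = 0.38: p(1−p) = 0.2356, so n = 1.96² × 0.2356 / 0.065² ≈ 214.22 → 215.
Reduction: 228 − 215 = 13.

13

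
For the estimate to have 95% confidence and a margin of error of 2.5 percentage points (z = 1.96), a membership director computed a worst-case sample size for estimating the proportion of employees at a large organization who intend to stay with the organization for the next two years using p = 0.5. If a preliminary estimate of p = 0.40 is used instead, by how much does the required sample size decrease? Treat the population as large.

61

Conservative (p = 0.5): n = 1.96² × 0.25 / 0.025² ≈ 1536.64 → 1537.
Using p = 0.40: p(1−p) = 0.2400, so n = 1.96² × 0.2400 / 0.025² ≈ 1475.17 → 1476.
Reduction: 1537 − 1476 = 61.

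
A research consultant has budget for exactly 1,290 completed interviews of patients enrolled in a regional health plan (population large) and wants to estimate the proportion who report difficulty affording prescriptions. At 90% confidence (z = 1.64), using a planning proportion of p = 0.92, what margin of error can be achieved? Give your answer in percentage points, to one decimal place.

SE(p̂) = √[p(1−p)/n] = √[0.0736/1290] = 0.00755.
E = z × SE = 1.64 × 0.00755 = 0.01239, or 1.2 percentage points.

1.2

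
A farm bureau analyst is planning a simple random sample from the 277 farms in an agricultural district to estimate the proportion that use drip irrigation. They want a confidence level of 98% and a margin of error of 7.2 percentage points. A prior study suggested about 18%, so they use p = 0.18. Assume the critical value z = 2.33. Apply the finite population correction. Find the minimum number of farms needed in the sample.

Unadjusted: n₀ = 2.33² × 0.18 × 0.82 / 0.072² ≈ 154.57, so n₀ = 155.
Finite population correction with N = 277: n = n₀ / (1 + (n₀−1)/N) = 155 / (1 + 154/277) = 155 / 1.5560 ≈ 99.62.
Rounding up, n = 100.

100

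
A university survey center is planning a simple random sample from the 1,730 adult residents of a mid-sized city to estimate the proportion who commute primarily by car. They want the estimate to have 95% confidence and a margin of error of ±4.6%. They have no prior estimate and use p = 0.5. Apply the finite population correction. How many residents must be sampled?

360

For 95% confidence, z = 1.96.
Unadjusted: n₀ = 1.96² × 0.50 × 0.50 / 0.046² ≈ 453.88, so n₀ = 454.
Finite population correction with N = 1,730: n = n₀ / (1 + (n₀−1)/N) = 454 / (1 + 453/1730) = 454 / 1.2618 ≈ 359.79.
Rounding up, n = 360.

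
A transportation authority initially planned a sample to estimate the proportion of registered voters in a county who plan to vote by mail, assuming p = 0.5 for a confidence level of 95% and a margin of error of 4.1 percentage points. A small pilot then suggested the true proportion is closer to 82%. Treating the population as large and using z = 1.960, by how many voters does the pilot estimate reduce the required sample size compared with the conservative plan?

Conservative (p = 0.5): n = 1.960² × 0.25 / 0.041² ≈ 571.33 → 572.
Using p = 0.82: p(1−p) = 0.1476, so n = 1.960² × 0.1476 / 0.041² ≈ 337.31 → 338.
Reduction: 572 − 338 = 234.

234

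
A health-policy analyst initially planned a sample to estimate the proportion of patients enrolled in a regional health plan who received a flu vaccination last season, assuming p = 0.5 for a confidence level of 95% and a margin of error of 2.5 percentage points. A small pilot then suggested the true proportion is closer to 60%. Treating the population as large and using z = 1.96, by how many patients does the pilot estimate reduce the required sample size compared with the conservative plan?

61

Conservative (p = 0.5): n = 1.96² × 0.25 / 0.025² ≈ 1536.64 → 1537.
Using p = 0.60: p(1−p) = 0.2400, so n = 1.96² × 0.2400 / 0.025² ≈ 1475.17 → 1476.
Reduction: 1537 − 1476 = 61.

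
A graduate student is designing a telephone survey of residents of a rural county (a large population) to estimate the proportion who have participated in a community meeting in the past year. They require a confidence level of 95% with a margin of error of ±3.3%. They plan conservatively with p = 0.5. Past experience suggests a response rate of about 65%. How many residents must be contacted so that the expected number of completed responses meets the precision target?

For 95% confidence, z = 1.96.
Completed interviews needed: n₀ = 1.96² × 0.2500 / 0.033² ≈ 881.91 → 882.
At a 65% response rate, contacts needed = 882 / 0.65 ≈ 1356.92 → 1357.

1357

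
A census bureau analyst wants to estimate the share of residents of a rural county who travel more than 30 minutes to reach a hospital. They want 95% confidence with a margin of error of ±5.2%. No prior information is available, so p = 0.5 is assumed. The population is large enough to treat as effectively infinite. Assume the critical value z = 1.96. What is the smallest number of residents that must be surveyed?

356

With p = 0.5, p(1−p) = 0.25.
n = z²·p(1−p)/E² = 1.96² × 0.2500 / 0.052² = 3.8416 × 0.2500 / 0.002704 ≈ 355.18.
Rounding up gives n = 356.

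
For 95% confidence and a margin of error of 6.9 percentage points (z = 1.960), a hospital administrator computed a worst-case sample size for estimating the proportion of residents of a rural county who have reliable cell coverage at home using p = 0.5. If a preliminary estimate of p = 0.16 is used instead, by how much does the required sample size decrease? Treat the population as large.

Conservative (p = 0.5): n = 1.960² × 0.25 / 0.069² ≈ 201.72 → 202.
Using p = 0.16: p(1−p) = 0.1344, so n = 1.960² × 0.1344 / 0.069² ≈ 108.45 → 109.
Reduction: 202 − 109 = 93.

93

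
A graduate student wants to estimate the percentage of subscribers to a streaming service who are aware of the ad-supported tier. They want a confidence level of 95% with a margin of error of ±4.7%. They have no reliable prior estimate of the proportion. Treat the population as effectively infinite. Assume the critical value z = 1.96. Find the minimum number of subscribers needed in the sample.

435

With no prior estimate, use p = 0.5, giving p(1−p) = 0.25.
n = z²·p(1−p)/E² = 1.96² × 0.2500 / 0.047² = 3.8416 × 0.2500 / 0.002209 ≈ 434.77.
Rounding up gives n = 435.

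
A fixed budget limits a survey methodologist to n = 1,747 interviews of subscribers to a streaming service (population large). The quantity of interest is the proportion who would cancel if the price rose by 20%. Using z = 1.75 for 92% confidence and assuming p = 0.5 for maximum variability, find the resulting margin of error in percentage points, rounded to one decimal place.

SE(p̂) = √[p(1−p)/n] = √[0.2500/1747] = 0.01196.
E = z × SE = 1.75 × 0.01196 = 0.02093, or 2.1 percentage points.

2.1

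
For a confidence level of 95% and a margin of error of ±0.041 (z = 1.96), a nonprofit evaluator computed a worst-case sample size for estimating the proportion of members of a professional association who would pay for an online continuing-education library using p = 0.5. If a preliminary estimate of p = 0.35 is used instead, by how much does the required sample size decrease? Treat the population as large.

Conservative (p = 0.5): n = 1.96² × 0.25 / 0.041² ≈ 571.33 → 572.
Using p = 0.35: p(1−p) = 0.2275, so n = 1.96² × 0.2275 / 0.041² ≈ 519.91 → 520.
Reduction: 572 − 520 = 52.

52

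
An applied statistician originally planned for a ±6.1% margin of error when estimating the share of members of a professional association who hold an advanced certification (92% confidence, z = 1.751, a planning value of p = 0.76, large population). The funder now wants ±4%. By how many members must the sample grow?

199

At ±6.1%: n = 1.751² × 0.1824 / 0.061² ≈ 150.29 → 151.
At ±4%: n = 1.751² × 0.1824 / 0.040² ≈ 349.52 → 350.
Additional respondents: 350 − 151 = 199.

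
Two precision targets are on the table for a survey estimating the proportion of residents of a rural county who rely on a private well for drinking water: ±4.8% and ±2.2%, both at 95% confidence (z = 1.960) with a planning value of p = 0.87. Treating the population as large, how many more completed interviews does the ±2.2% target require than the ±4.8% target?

At ±4.8%: n = 1.960² × 0.1131 / 0.048² ≈ 188.58 → 189.
At ±2.2%: n = 1.960² × 0.1131 / 0.022² ≈ 897.70 → 898.
Additional respondents: 898 − 189 = 709.

709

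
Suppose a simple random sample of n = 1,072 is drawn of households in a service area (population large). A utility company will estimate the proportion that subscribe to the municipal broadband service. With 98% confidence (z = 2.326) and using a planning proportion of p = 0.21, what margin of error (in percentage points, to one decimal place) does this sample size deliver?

2.9

SE(p̂) = √[p(1−p)/n] = √[0.1659/1072] = 0.01244.
E = z × SE = 2.326 × 0.01244 = 0.02894, or 2.9 percentage points.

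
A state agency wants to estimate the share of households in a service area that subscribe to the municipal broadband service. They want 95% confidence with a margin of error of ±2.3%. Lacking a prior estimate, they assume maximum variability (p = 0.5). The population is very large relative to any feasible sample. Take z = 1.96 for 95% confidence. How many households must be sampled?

1816

With p = 0.5, p(1−p) = 0.25.
n = z²·p(1−p)/E² = 1.96² × 0.2500 / 0.023² = 3.8416 × 0.2500 / 0.000529 ≈ 1815.50.
Rounding up gives n = 1816.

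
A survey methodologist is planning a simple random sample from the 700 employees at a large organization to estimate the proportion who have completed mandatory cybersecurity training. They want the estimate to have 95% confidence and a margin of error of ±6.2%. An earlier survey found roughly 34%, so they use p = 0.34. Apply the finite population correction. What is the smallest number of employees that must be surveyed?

For 95% confidence, z = 1.96.
Unadjusted: n₀ = 1.96² × 0.34 × 0.66 / 0.062² ≈ 224.26, so n₀ = 225.
Finite population correction with N = 700: n = n₀ / (1 + (n₀−1)/N) = 225 / (1 + 224/700) = 225 / 1.3200 ≈ 170.45.
Rounding up, n = 171.

171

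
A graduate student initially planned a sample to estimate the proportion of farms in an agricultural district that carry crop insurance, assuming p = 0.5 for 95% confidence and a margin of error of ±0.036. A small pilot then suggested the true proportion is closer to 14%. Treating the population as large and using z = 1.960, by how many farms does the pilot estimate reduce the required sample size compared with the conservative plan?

385

Conservative (p = 0.5): n = 1.960² × 0.25 / 0.036² ≈ 741.05 → 742.
Using p = 0.14: p(1−p) = 0.1204, so n = 1.960² × 0.1204 / 0.036² ≈ 356.89 → 357.
Reduction: 742 − 357 = 385.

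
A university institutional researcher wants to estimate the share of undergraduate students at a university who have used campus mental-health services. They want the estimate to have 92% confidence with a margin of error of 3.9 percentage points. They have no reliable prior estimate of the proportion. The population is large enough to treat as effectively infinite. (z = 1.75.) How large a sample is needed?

504

With no prior estimate, use p = 0.5, giving p(1−p) = 0.25.
n = z²·p(1−p)/E² = 1.75² × 0.2500 / 0.039² = 3.0625 × 0.2500 / 0.001521 ≈ 503.37.
Rounding up gives n = 504.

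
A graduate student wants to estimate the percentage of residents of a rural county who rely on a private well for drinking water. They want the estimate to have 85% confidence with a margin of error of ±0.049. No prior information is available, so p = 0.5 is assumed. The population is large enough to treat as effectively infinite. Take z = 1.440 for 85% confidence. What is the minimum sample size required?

216

With p = 0.5, p(1−p) = 0.25.
n = z²·p(1−p)/E² = 1.440² × 0.2500 / 0.049² = 2.0736 × 0.2500 / 0.002401 ≈ 215.91.
Rounding up gives n = 216.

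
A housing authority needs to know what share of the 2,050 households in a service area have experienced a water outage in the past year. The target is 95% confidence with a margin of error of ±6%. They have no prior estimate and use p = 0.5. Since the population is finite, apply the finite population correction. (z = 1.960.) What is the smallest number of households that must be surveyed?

237

Unadjusted: n₀ = 1.960² × 0.50 × 0.50 / 0.060² ≈ 266.78, so n₀ = 267.
Finite population correction with N = 2,050: n = n₀ / (1 + (n₀−1)/N) = 267 / (1 + 266/2050) = 267 / 1.1298 ≈ 236.33.
Rounding up, n = 237.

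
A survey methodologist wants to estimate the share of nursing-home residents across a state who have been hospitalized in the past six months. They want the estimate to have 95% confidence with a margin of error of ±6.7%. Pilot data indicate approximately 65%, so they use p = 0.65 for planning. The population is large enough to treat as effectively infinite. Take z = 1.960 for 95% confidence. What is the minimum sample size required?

195

With p = 0.65, p(1−p) = 0.2275.
n = z²·p(1−p)/E² = 1.960² × 0.2275 / 0.067² = 3.8416 × 0.2275 / 0.004489 ≈ 194.69.
Rounding up gives n = 195.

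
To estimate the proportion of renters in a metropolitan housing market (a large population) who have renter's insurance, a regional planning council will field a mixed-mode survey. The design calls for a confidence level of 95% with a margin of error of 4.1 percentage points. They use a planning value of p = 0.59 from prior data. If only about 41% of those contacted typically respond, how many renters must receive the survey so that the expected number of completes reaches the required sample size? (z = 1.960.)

1349

Completed interviews needed: n₀ = 1.960² × 0.2419 / 0.041² ≈ 552.82 → 553.
At a 41% response rate, contacts needed = 553 / 0.41 ≈ 1348.78 → 1349.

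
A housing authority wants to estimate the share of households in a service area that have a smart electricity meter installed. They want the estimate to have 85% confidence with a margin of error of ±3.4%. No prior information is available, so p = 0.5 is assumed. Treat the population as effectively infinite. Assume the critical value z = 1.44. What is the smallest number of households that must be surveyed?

449

With p = 0.5, p(1−p) = 0.25.
n = z²·p(1−p)/E² = 1.44² × 0.2500 / 0.034² = 2.0736 × 0.2500 / 0.001156 ≈ 448.44.
Rounding up gives n = 449.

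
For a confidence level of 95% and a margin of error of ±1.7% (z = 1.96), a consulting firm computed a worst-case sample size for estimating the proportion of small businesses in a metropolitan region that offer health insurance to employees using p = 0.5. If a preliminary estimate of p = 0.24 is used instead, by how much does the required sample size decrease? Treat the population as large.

899

Conservative (p = 0.5): n = 1.96² × 0.25 / 0.017² ≈ 3323.18 → 3324.
Using p = 0.24: p(1−p) = 0.1824, so n = 1.96² × 0.1824 / 0.017² ≈ 2424.59 → 2425.
Reduction: 3324 − 2425 = 899.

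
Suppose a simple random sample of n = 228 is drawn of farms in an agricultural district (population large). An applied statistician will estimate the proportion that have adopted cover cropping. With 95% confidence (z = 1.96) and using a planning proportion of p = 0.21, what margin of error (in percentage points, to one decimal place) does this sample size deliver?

SE(p̂) = √[p(1−p)/n] = √[0.1659/228] = 0.02697.
E = z × SE = 1.96 × 0.02697 = 0.05287, or 5.3 percentage points.

5.3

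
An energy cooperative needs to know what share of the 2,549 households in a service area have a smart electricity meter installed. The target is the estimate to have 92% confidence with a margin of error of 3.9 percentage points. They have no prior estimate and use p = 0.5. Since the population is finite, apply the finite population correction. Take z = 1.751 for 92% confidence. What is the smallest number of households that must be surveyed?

421

Unadjusted: n₀ = 1.751² × 0.50 × 0.50 / 0.039² ≈ 503.94, so n₀ = 504.
Finite population correction with N = 2,549: n = n₀ / (1 + (n₀−1)/N) = 504 / (1 + 503/2549) = 504 / 1.1973 ≈ 420.94.
Rounding up, n = 421.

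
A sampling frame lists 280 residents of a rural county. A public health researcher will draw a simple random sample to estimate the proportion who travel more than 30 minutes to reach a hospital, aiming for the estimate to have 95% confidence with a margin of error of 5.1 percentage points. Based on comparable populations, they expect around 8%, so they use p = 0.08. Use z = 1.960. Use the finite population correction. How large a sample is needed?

79

Unadjusted: n₀ = 1.960² × 0.08 × 0.92 / 0.051² ≈ 108.71, so n₀ = 109.
Finite population correction with N = 280: n = n₀ / (1 + (n₀−1)/N) = 109 / (1 + 108/280) = 109 / 1.3857 ≈ 78.66.
Rounding up, n = 79.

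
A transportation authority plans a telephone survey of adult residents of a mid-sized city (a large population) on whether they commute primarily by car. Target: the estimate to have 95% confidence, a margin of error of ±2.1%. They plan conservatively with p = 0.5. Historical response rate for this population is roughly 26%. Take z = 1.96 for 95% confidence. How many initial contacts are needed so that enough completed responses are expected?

8377

Completed interviews needed: n₀ = 1.96² × 0.2500 / 0.021² ≈ 2177.78 → 2178.
At a 26% response rate, contacts needed = 2178 / 0.26 ≈ 8376.92 → 8377.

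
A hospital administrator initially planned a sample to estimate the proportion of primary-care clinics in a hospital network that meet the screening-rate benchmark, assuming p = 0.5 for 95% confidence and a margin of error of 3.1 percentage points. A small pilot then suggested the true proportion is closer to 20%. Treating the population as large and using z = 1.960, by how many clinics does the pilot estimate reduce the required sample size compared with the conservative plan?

360

Conservative (p = 0.5): n = 1.960² × 0.25 / 0.031² ≈ 999.38 → 1000.
Using p = 0.20: p(1−p) = 0.1600, so n = 1.960² × 0.1600 / 0.031² ≈ 639.60 → 640.
Reduction: 1000 − 640 = 360.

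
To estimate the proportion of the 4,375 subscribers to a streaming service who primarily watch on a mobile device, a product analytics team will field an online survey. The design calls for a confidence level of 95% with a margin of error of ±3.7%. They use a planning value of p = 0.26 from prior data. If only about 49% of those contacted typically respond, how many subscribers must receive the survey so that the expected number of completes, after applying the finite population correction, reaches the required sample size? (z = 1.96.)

Completed interviews needed (unadjusted): n₀ = 1.96² × 0.1924 / 0.037² ≈ 539.90 → 540.
FPC for N = 4,375: n = 540 / (1 + 539/4375) = 540 / 1.1232 ≈ 480.77 → 481.
At a 49% response rate, contacts needed = 481 / 0.49 ≈ 981.63 → 982.

982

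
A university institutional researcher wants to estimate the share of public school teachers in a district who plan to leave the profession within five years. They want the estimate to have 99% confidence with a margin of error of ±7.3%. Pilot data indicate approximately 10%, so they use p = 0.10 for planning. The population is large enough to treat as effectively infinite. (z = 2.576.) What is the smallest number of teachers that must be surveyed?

113

With p = 0.10, p(1−p) = 0.0900.
n = z²·p(1−p)/E² = 2.576² × 0.0900 / 0.073² = 6.6358 × 0.0900 / 0.005329 ≈ 112.07.
Rounding up gives n = 113.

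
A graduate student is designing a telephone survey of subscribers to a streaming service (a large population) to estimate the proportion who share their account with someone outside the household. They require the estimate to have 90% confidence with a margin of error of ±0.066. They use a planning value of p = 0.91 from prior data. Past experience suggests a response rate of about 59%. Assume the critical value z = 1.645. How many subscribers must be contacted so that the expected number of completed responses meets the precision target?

Completed interviews needed: n₀ = 1.645² × 0.0819 / 0.066² ≈ 50.88 → 51.
At a 59% response rate, contacts needed = 51 / 0.59 ≈ 86.44 → 87.

87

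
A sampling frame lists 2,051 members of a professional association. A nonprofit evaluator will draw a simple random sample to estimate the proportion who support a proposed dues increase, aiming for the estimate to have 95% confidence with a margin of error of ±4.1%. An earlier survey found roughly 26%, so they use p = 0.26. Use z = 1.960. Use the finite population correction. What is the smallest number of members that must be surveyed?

363

Unadjusted: n₀ = 1.960² × 0.26 × 0.74 / 0.041² ≈ 439.69, so n₀ = 440.
Finite population correction with N = 2,051: n = n₀ / (1 + (n₀−1)/N) = 440 / (1 + 439/2051) = 440 / 1.2140 ≈ 362.43.
Rounding up, n = 363.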